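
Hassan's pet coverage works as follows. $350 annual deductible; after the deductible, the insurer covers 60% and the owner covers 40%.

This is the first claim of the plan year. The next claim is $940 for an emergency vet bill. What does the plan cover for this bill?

Deductible not yet touched, so the first $350 of the bill goes to the deductible.
That leaves $940 − $350 = $590 for coinsurance.
40% of $590 = $236 falls to the owner.
Owner responsibility: $350 + $236 = $586.
The insurer covers the remainder: $940 − $586 = $354.

$354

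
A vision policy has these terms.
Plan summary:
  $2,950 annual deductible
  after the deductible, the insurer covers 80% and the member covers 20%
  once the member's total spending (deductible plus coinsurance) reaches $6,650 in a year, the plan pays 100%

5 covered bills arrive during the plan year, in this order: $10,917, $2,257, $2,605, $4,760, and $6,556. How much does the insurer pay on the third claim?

Claim 1 — $10,917: $2,950 to deductible, leaving $7,967; member's 20% is $1,593.40. Cost to member: $4,543.40. OOP to date $4,543.40. Insurer: $10,917 − $4,543.40 = $6,373.60.
Claim 2 — $2,257: deductible already satisfied, so member's share is 20% × $2,257 = $451.40. Cost to member: $451.40. OOP to date $4,994.80. Plan pays $2,257 − $451.40 = $1,805.60.
Claim 3 — $2,605: 20% coinsurance on $2,605 = $521. Cost to member: $521. OOP to date $5,515.80. Plan pays $2,605 − $521 = $2,084.

$2,084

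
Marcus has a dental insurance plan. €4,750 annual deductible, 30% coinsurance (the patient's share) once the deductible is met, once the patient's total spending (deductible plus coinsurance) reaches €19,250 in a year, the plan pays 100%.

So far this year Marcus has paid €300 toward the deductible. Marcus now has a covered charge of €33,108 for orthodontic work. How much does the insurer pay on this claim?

€20,060.60

€300 of the €4,750 deductible is already met, leaving €4,450.
The remaining €28,658 (= €33,108 − €4,450) moves to coinsurance.
30% of €28,658 = €8,597.40 falls to the patient.
Patient responsibility before any cap: €4,450 + €8,597.40 = €13,047.40.
Cumulative spending €300 + €13,047.40 = €13,347.40 stays under the €19,250 maximum.
The plan picks up €33,108 − €13,047.40 = €20,060.60.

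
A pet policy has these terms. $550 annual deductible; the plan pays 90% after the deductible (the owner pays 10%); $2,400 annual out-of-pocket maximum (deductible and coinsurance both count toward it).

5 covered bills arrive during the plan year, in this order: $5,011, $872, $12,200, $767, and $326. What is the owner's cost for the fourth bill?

#1 ($5,011): $550 to deductible, leaving $4,461; owner's 10% is $446.10. Owner pays $996.10; OOP now $996.10.
#2 ($872): deductible met; 10% of $872 = $87.20. Cost to owner: $87.20. OOP to date $1,083.30.
#3 ($12,200): deductible met; 10% of $12,200 = $1,220. Owner pays $1,220; OOP now $2,303.30.
#4 ($767): deductible met; 10% of $767 = $76.70. Owner pays $76.70; OOP now $2,380.

$76.70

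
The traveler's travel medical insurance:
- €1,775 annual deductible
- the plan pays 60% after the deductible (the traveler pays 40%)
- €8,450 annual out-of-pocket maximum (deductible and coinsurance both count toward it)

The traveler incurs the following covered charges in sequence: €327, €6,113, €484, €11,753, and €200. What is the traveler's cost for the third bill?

Claim 1 — €327: entire amount goes to the deductible. Cost to traveler: €327. OOP to date €327.
Claim 2 — €6,113: €1,448 to deductible, leaving €4,665; coinsurance €4,665 × 40% = €1,866. Traveler owes €3,314 (running OOP €3,641).
Claim 3 — €484: deductible already satisfied, so traveler's share is 40% × €484 = €193.60. Traveler owes €193.60 (running OOP €3,834.60).

€193.60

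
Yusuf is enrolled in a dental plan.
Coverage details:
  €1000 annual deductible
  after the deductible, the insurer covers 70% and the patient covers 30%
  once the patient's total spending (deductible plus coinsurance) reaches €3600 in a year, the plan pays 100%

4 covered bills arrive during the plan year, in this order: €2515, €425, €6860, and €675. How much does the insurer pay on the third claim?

€4842

Bill 1, €2515: €1000 finishes the deductible; €1515 goes to coinsurance; patient's 30% is €454.50. Patient pays €1454.50; OOP now €1454.50. Plan pays €2515 − €1454.50 = €1060.50.
Bill 2, €425: deductible met; 30% of €425 = €127.50. Cost to patient: €127.50. OOP to date €1582. Insurer: €425 − €127.50 = €297.50.
Bill 3, €6860: deductible met; 30% of €6860 = €2058. That would push OOP to €3640, over the €3600 cap, so patient pays €3600 − €1582 = €2018. Insurer: €6860 − €2018 = €4842.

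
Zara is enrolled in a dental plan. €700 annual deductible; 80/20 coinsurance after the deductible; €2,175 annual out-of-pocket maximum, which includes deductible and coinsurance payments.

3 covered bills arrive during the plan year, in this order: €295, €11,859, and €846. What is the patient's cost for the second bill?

€1,880

Bill 1, €295: entire amount goes to the deductible. Cost to patient: €295. OOP to date €295.
Bill 2, €11,859: €405 finishes the deductible; €11,454 goes to coinsurance; patient's 20% is €2,290.80. Together that's €405 + €2,290.80 = €2,695.80. Adding that to €295 gives €2,990.80, past the €2,175 cap; patient pays only €2,175 − €295 = €1,880.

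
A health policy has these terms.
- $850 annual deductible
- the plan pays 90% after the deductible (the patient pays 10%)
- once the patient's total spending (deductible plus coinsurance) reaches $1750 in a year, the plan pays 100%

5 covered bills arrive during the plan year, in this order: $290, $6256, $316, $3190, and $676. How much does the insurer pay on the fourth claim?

Claim 1 ($290): all of it applies to the deductible. Patient pays $290; OOP now $290. Plan pays $290 − $290 = $0.
Claim 2 ($6256): $560 to deductible, leaving $5696; coinsurance $5696 × 10% = $569.60. Patient owes $1129.60 (running OOP $1419.60). Insurer: $6256 − $1129.60 = $5126.40.
Claim 3 ($316): deductible met; 10% of $316 = $31.60. Patient pays $31.60; OOP now $1451.20. Insurer: $316 − $31.60 = $284.40.
Claim 4 ($3190): 10% coinsurance on $3190 = $319. OOP would hit $1770.20 > $1750, so the cap limits the patient to $1750 − $1451.20 = $298.80. Plan pays $3190 − $298.80 = $2891.20.

$2891.20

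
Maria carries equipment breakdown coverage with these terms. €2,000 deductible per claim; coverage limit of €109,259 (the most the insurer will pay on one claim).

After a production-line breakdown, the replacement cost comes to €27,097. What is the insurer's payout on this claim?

Less the €2,000 deductible: €27,097 − €2,000 = €25,097.
€25,097 ≤ €109,259, so the limit doesn't bind; insurer pays €25,097.

€25,097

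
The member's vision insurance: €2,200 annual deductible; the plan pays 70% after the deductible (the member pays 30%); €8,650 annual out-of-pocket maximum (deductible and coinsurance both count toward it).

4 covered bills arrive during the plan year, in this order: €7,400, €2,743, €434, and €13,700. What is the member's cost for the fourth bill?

#1 (€7,400): €2,200 to deductible, leaving €5,200; member's 30% is €1,560. Member owes €3,760 (running OOP €3,760).
#2 (€2,743): 30% coinsurance on €2,743 = €822.90. Member owes €822.90 (running OOP €4,582.90).
#3 (€434): deductible met; 30% of €434 = €130.20. Member pays €130.20; OOP now €4,713.10.
#4 (€13,700): deductible met; 30% of €13,700 = €4,110. That would push OOP to €8,823.10, over the €8,650 cap, so member pays €8,650 − €4,713.10 = €3,936.90.

€3,936.90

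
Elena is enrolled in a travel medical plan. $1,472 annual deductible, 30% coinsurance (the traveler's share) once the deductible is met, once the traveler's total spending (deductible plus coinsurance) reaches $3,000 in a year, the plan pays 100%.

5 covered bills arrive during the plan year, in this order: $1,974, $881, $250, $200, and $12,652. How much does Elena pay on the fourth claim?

#1 ($1,974): $1,472 to deductible, leaving $502; 30% of $502 = $150.60. Traveler owes $1,622.60 (running OOP $1,622.60).
#2 ($881): 30% coinsurance on $881 = $264.30. Traveler owes $264.30 (running OOP $1,886.90).
#3 ($250): deductible already satisfied, so traveler's share is 30% × $250 = $75. Cost to traveler: $75. OOP to date $1,961.90.
#4 ($200): deductible met; 30% of $200 = $60. Traveler owes $60 (running OOP $2,021.90).

$60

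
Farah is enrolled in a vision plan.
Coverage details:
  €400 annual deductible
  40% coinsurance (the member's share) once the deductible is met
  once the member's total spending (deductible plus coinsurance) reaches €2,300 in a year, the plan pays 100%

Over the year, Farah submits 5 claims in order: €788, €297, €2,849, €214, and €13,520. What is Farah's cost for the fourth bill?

#1 (€788): deductible takes €400, €388 remains; member's 40% is €155.20. Member pays €555.20; OOP now €555.20.
#2 (€297): deductible already satisfied, so member's share is 40% × €297 = €118.80. Member pays €118.80; OOP now €674.
#3 (€2,849): deductible already satisfied, so member's share is 40% × €2,849 = €1,139.60. Member owes €1,139.60 (running OOP €1,813.60).
#4 (€214): deductible met; 40% of €214 = €85.60. Cost to member: €85.60. OOP to date €1,899.20.

€85.60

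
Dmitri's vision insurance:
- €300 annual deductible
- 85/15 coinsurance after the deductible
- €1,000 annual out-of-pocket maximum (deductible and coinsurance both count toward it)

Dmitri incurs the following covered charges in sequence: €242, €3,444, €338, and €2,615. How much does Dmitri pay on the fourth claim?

Claim 1 (€242): all of it applies to the deductible. Cost to member: €242. OOP to date €242.
Claim 2 (€3,444): €58 to deductible, leaving €3,386; coinsurance €3,386 × 15% = €507.90. Member pays €565.90; OOP now €807.90.
Claim 3 (€338): 15% coinsurance on €338 = €50.70. Member owes €50.70 (running OOP €858.60).
Claim 4 (€2,615): deductible already satisfied, so member's share is 15% × €2,615 = €392.25. OOP would hit €1,250.85 > €1,000, so the cap limits the member to €1,000 − €858.60 = €141.40.

€141.40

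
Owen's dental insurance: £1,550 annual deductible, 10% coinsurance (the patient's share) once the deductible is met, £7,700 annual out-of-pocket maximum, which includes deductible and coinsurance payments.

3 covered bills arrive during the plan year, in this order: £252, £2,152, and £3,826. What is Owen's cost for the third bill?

#1 (£252): entire amount goes to the deductible. Cost to patient: £252. OOP to date £252.
#2 (£2,152): £1,298 finishes the deductible; £854 goes to coinsurance; 10% of £854 = £85.40. Cost to patient: £1,383.40. OOP to date £1,635.40.
#3 (£3,826): 10% coinsurance on £3,826 = £382.60. Patient pays £382.60; OOP now £2,018.

£382.60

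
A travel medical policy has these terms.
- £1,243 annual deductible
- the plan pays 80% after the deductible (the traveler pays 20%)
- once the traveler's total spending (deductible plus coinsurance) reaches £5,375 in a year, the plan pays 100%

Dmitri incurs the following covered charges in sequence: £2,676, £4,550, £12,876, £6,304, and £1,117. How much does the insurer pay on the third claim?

Claim 1 — £2,676: deductible takes £1,243, £1,433 remains; coinsurance £1,433 × 20% = £286.60. Traveler pays £1,529.60; OOP now £1,529.60. Plan pays £2,676 − £1,529.60 = £1,146.40.
Claim 2 — £4,550: deductible already satisfied, so traveler's share is 20% × £4,550 = £910. Cost to traveler: £910. OOP to date £2,439.60. Plan pays £4,550 − £910 = £3,640.
Claim 3 — £12,876: deductible already satisfied, so traveler's share is 20% × £12,876 = £2,575.20. Traveler pays £2,575.20; OOP now £5,014.80. Insurer: £12,876 − £2,575.20 = £10,300.80.

£10,300.80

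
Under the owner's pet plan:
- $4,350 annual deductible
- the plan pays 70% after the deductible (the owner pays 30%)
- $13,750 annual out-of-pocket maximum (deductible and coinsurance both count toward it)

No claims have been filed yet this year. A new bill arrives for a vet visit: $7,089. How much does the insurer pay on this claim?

$1,917.30

Nothing has been paid toward the $4,350 deductible, so the first $4,350 of this charge is applied there.
The remaining $2,739 (= $7,089 − $4,350) moves to coinsurance.
Coinsurance: $2,739 × 30% = $821.70.
That puts the owner's cost at $4,350 + $821.70 = $5,171.70 before any cap.
Total out-of-pocket so far would be $0 + $5,171.70 = $5,171.70, below the $13,750 cap — no reduction.
The insurer covers the remainder: $7,089 − $5,171.70 = $1,917.30.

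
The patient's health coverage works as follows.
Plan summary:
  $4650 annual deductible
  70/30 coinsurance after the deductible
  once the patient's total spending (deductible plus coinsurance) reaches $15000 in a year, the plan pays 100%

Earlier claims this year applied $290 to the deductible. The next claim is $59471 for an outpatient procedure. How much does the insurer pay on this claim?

Deductible still to meet: $4650 − $290 = $4360.
The remaining $55111 (= $59471 − $4360) moves to coinsurance.
Coinsurance: $55111 × 30% = $16533.30.
So the patient owes $4360 + $16533.30 = $20893.30 before any cap.
Year-to-date out-of-pocket would reach $290 + $20893.30 = $21183.30, above the $15000 maximum, so the patient pays only $15000 − $290 = $14710.
Insurer pays the balance: $59471 − $14710 = $44761.

$44761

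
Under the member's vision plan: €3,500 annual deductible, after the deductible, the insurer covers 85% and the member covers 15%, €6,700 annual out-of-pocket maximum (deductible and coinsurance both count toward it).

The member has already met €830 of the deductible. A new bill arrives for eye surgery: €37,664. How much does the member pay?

€5,870

Remaining deductible: €3,500 − €830 = €2,670.
That leaves €37,664 − €2,670 = €34,994 for coinsurance.
Coinsurance: €34,994 × 15% = €5,249.10.
Member responsibility before any cap: €2,670 + €5,249.10 = €7,919.10.
That would bring total out-of-pocket to €8,749.10, past the €6,700 cap. The member is capped at €6,700 − €830 = €5,870 on this claim.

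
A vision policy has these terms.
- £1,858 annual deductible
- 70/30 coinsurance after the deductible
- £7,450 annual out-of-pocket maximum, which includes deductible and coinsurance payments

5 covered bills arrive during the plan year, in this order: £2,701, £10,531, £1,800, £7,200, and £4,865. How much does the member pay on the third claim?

£540

Claim 1 — £2,701: £1,858 to deductible, leaving £843; member's 30% is £252.90. Cost to member: £2,110.90. OOP to date £2,110.90.
Claim 2 — £10,531: 30% coinsurance on £10,531 = £3,159.30. Member pays £3,159.30; OOP now £5,270.20.
Claim 3 — £1,800: deductible met; 30% of £1,800 = £540. Cost to member: £540. OOP to date £5,810.20.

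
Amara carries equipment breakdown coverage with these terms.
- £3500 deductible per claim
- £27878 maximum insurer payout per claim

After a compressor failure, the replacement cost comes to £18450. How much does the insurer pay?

£14950

Less the £3500 deductible: £18450 − £3500 = £14950.
£14950 is within the £27878 limit, so the insurer pays £14950.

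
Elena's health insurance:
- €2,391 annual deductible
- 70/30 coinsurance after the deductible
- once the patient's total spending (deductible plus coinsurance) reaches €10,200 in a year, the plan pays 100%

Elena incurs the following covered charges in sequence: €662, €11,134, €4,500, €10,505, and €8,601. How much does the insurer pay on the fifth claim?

#1 (€662): all of it applies to the deductible. Patient pays €662; OOP now €662. Plan pays €662 − €662 = €0.
#2 (€11,134): deductible takes €1,729, €9,405 remains; coinsurance €9,405 × 30% = €2,821.50. Cost to patient: €4,550.50. OOP to date €5,212.50. Insurer: €11,134 − €4,550.50 = €6,583.50.
#3 (€4,500): deductible met; 30% of €4,500 = €1,350. Patient pays €1,350; OOP now €6,562.50. Plan pays €4,500 − €1,350 = €3,150.
#4 (€10,505): 30% coinsurance on €10,505 = €3,151.50. Cost to patient: €3,151.50. OOP to date €9,714. Insurer: €10,505 − €3,151.50 = €7,353.50.
#5 (€8,601): deductible met; 30% of €8,601 = €2,580.30. OOP would hit €12,294.30 > €10,200, so the cap limits the patient to €10,200 − €9,714 = €486. Plan pays €8,601 − €486 = €8,115.

€8,115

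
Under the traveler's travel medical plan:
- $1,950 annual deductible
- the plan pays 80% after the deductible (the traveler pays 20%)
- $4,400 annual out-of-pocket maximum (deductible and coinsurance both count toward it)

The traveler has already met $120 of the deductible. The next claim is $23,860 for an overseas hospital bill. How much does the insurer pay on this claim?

$19,580

$120 of the $1,950 deductible is already met, leaving $1,830.
After the $1,830 deductible portion, $23,860 − $1,830 = $22,030 is subject to coinsurance.
20% of $22,030 = $4,406 falls to the traveler.
So the traveler owes $1,830 + $4,406 = $6,236 before any cap.
That would bring total out-of-pocket to $6,356, past the $4,400 cap. The traveler is capped at $4,400 − $120 = $4,280 on this claim.
Insurer pays the balance: $23,860 − $4,280 = $19,580.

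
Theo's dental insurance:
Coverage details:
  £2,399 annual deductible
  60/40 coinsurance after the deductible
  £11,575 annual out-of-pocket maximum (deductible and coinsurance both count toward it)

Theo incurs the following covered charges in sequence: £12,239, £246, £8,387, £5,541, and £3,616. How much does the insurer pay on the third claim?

Bill 1, £12,239: deductible takes £2,399, £9,840 remains; coinsurance £9,840 × 40% = £3,936. Cost to patient: £6,335. OOP to date £6,335. Insurer: £12,239 − £6,335 = £5,904.
Bill 2, £246: 40% coinsurance on £246 = £98.40. Patient pays £98.40; OOP now £6,433.40. Plan pays £246 − £98.40 = £147.60.
Bill 3, £8,387: 40% coinsurance on £8,387 = £3,354.80. Cost to patient: £3,354.80. OOP to date £9,788.20. Insurer: £8,387 − £3,354.80 = £5,032.20.

£5,032.20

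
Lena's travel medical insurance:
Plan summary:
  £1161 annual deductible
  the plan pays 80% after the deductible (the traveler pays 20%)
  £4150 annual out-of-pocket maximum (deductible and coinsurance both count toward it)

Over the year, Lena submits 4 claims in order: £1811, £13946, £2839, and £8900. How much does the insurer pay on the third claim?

£2769.20

Claim 1 (£1811): deductible takes £1161, £650 remains; coinsurance £650 × 20% = £130. Traveler pays £1291; OOP now £1291. Plan pays £1811 − £1291 = £520.
Claim 2 (£13946): deductible already satisfied, so traveler's share is 20% × £13946 = £2789.20. Cost to traveler: £2789.20. OOP to date £4080.20. Plan pays £13946 − £2789.20 = £11156.80.
Claim 3 (£2839): deductible already satisfied, so traveler's share is 20% × £2839 = £567.80. That would push OOP to £4648, over the £4150 cap, so traveler pays £4150 − £4080.20 = £69.80. Plan pays £2839 − £69.80 = £2769.20.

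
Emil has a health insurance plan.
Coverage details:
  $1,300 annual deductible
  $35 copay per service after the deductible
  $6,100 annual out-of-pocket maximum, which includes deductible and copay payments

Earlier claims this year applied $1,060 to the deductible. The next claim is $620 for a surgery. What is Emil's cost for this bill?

$275

Remaining deductible: $1,300 − $1,060 = $240.
The remaining $380 (= $620 − $240) moves to the copay.
Copay on this service: $35.
That puts the patient's cost at $240 + $35 = $275 before any cap.
Total out-of-pocket so far would be $1,060 + $275 = $1,335, below the $6,100 cap — no reduction.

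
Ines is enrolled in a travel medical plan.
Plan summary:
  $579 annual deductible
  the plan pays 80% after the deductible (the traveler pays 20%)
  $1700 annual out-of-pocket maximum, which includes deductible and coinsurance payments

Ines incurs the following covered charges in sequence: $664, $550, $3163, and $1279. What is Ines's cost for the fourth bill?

#1 ($664): $579 finishes the deductible; $85 goes to coinsurance; 20% of $85 = $17. Traveler pays $596; OOP now $596.
#2 ($550): deductible already satisfied, so traveler's share is 20% × $550 = $110. Traveler pays $110; OOP now $706.
#3 ($3163): deductible met; 20% of $3163 = $632.60. Cost to traveler: $632.60. OOP to date $1338.60.
#4 ($1279): 20% coinsurance on $1279 = $255.80. Cost to traveler: $255.80. OOP to date $1594.40.

$255.80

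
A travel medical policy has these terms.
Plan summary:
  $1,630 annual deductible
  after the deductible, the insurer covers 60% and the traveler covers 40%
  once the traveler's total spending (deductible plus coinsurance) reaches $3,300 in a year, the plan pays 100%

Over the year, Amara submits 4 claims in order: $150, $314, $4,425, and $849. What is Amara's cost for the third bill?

$2,469.60

#1 ($150): entire amount goes to the deductible. Traveler owes $150 (running OOP $150).
#2 ($314): entire amount goes to the deductible. Traveler owes $314 (running OOP $464).
#3 ($4,425): $1,166 to deductible, leaving $3,259; traveler's 40% is $1,303.60. Cost to traveler: $2,469.60. OOP to date $2,933.60.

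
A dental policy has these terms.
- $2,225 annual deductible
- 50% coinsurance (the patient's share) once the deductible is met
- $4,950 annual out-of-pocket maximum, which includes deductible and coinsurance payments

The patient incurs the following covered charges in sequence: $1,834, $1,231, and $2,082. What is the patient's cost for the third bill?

$1,041

Bill 1, $1,834: fully absorbed by the deductible. Patient pays $1,834; OOP now $1,834.
Bill 2, $1,231: deductible takes $391, $840 remains; 50% of $840 = $420. Patient pays $811; OOP now $2,645.
Bill 3, $2,082: 50% coinsurance on $2,082 = $1,041. Patient owes $1,041 (running OOP $3,686).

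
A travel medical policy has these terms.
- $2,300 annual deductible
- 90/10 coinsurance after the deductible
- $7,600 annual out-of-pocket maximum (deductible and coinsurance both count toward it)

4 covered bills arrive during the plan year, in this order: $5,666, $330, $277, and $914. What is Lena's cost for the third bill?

$27.70

Claim 1 — $5,666: $2,300 finishes the deductible; $3,366 goes to coinsurance; 10% of $3,366 = $336.60. Traveler owes $2,636.60 (running OOP $2,636.60).
Claim 2 — $330: deductible met; 10% of $330 = $33. Cost to traveler: $33. OOP to date $2,669.60.
Claim 3 — $277: 10% coinsurance on $277 = $27.70. Cost to traveler: $27.70. OOP to date $2,697.30.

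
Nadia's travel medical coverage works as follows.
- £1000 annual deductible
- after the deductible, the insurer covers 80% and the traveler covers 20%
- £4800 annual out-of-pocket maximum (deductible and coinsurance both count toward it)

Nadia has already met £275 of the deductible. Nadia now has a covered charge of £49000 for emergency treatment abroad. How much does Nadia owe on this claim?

£4525

£275 of the £1000 deductible is already met, leaving £725.
The remaining £48275 (= £49000 − £725) moves to coinsurance.
Coinsurance: £48275 × 20% = £9655.
So the traveler owes £725 + £9655 = £10380 before any cap.
Adding £10380 to the £275 already spent would give £10655, which exceeds the £4800 cap; the traveler pays just £4800 − £275 = £4525.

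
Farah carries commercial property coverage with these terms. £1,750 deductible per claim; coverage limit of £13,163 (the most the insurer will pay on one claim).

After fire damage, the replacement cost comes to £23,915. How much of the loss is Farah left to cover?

£10,752

After the deductible, £23,915 − £1,750 = £22,165 remains.
The £13,163 per-incident cap binds; insurer pays £13,163.
Business's share is the uncovered remainder: £23,915 − £13,163 = £10,752.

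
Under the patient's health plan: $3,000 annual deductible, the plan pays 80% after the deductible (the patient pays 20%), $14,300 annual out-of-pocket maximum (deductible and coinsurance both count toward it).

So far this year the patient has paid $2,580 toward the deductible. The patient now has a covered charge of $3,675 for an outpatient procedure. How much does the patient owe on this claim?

Deductible still to meet: $3,000 − $2,580 = $420.
The remaining $3,255 (= $3,675 − $420) moves to coinsurance.
Patient's 20% share of $3,255 is $651.
That puts the patient's cost at $420 + $651 = $1,071 before any cap.
Total out-of-pocket so far would be $2,580 + $1,071 = $3,651, below the $14,300 cap — no reduction.

$1,071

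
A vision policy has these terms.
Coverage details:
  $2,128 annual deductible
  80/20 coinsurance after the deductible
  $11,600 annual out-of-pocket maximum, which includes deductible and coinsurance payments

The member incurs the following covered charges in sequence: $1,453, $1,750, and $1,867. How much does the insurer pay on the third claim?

$1,493.60

Bill 1, $1,453: fully absorbed by the deductible. Cost to member: $1,453. OOP to date $1,453. Insurer: $1,453 − $1,453 = $0.
Bill 2, $1,750: deductible takes $675, $1,075 remains; member's 20% is $215. Member owes $890 (running OOP $2,343). Plan pays $1,750 − $890 = $860.
Bill 3, $1,867: deductible met; 20% of $1,867 = $373.40. Cost to member: $373.40. OOP to date $2,716.40. Insurer: $1,867 − $373.40 = $1,493.60.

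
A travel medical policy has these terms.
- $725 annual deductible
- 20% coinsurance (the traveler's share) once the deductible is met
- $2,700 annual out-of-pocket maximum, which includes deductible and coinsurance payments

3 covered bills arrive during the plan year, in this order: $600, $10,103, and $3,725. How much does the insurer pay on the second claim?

#1 ($600): fully absorbed by the deductible. Traveler pays $600; OOP now $600. Insurer: $600 − $600 = $0.
#2 ($10,103): deductible takes $125, $9,978 remains; coinsurance $9,978 × 20% = $1,995.60. Claim cost before the cap: $125 + $1,995.60 = $2,120.60. That would push OOP to $2,720.60, over the $2,700 cap, so traveler pays $2,700 − $600 = $2,100. Insurer: $10,103 − $2,100 = $8,003.

$8,003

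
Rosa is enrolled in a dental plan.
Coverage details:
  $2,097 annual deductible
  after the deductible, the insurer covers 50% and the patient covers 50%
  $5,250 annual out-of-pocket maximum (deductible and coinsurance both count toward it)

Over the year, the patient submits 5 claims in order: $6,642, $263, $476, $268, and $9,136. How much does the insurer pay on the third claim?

$238

#1 ($6,642): $2,097 to deductible, leaving $4,545; patient's 50% is $2,272.50. Patient owes $4,369.50 (running OOP $4,369.50). Plan pays $6,642 − $4,369.50 = $2,272.50.
#2 ($263): deductible already satisfied, so patient's share is 50% × $263 = $131.50. Cost to patient: $131.50. OOP to date $4,501. Plan pays $263 − $131.50 = $131.50.
#3 ($476): deductible met; 50% of $476 = $238. Patient pays $238; OOP now $4,739. Insurer: $476 − $238 = $238.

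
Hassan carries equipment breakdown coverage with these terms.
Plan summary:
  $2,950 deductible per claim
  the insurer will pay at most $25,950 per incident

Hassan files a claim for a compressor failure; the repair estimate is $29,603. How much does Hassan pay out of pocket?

$3,653

Subtract the deductible: $29,603 − $2,950 = $26,653.
The $25,950 per-incident cap binds; insurer pays $25,950.
Business owner's share is the uncovered remainder: $29,603 − $25,950 = $3,653.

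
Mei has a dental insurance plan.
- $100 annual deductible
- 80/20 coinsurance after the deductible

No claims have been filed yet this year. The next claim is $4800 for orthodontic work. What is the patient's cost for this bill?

$1040

Deductible not yet touched, so the first $100 of the bill goes to the deductible.
That leaves $4800 − $100 = $4700 for coinsurance.
20% of $4700 = $940 falls to the patient.
So the patient owes $100 + $940 = $1040.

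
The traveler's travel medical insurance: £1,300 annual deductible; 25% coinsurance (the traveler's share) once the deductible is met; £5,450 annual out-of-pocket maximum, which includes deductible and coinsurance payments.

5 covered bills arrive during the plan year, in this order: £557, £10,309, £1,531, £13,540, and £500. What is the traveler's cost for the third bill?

Bill 1, £557: fully absorbed by the deductible. Traveler owes £557 (running OOP £557).
Bill 2, £10,309: deductible takes £743, £9,566 remains; 25% of £9,566 = £2,391.50. Traveler pays £3,134.50; OOP now £3,691.50.
Bill 3, £1,531: deductible met; 25% of £1,531 = £382.75. Traveler pays £382.75; OOP now £4,074.25.

£382.75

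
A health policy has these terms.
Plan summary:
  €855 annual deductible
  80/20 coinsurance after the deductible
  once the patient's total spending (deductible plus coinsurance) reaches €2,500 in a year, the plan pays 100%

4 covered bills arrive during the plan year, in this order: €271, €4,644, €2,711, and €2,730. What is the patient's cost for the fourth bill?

#1 (€271): entire amount goes to the deductible. Patient pays €271; OOP now €271.
#2 (€4,644): €584 to deductible, leaving €4,060; coinsurance €4,060 × 20% = €812. Patient owes €1,396 (running OOP €1,667).
#3 (€2,711): 20% coinsurance on €2,711 = €542.20. Patient owes €542.20 (running OOP €2,209.20).
#4 (€2,730): deductible already satisfied, so patient's share is 20% × €2,730 = €546. OOP would hit €2,755.20 > €2,500, so the cap limits the patient to €2,500 − €2,209.20 = €290.80.

€290.80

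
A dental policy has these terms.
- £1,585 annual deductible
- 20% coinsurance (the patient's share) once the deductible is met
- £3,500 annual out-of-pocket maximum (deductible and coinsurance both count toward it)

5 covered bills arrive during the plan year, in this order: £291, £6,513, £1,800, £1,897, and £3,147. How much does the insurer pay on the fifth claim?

£3,015.20

Bill 1, £291: fully absorbed by the deductible. Patient owes £291 (running OOP £291). Insurer: £291 − £291 = £0.
Bill 2, £6,513: £1,294 to deductible, leaving £5,219; patient's 20% is £1,043.80. Patient pays £2,337.80; OOP now £2,628.80. Plan pays £6,513 − £2,337.80 = £4,175.20.
Bill 3, £1,800: deductible met; 20% of £1,800 = £360. Patient owes £360 (running OOP £2,988.80). Insurer: £1,800 − £360 = £1,440.
Bill 4, £1,897: deductible already satisfied, so patient's share is 20% × £1,897 = £379.40. Patient owes £379.40 (running OOP £3,368.20). Insurer: £1,897 − £379.40 = £1,517.60.
Bill 5, £3,147: deductible met; 20% of £3,147 = £629.40. Adding that to £3,368.20 gives £3,997.60, past the £3,500 cap; patient pays only £3,500 − £3,368.20 = £131.80. Insurer: £3,147 − £131.80 = £3,015.20.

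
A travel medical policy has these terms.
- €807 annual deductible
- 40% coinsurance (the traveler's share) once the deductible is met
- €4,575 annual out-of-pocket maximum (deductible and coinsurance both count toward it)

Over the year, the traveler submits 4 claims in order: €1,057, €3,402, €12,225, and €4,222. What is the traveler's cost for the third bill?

€2,307.20

Claim 1 — €1,057: deductible takes €807, €250 remains; 40% of €250 = €100. Traveler pays €907; OOP now €907.
Claim 2 — €3,402: 40% coinsurance on €3,402 = €1,360.80. Cost to traveler: €1,360.80. OOP to date €2,267.80.
Claim 3 — €12,225: deductible already satisfied, so traveler's share is 40% × €12,225 = €4,890. Adding that to €2,267.80 gives €7,157.80, past the €4,575 cap; traveler pays only €4,575 − €2,267.80 = €2,307.20.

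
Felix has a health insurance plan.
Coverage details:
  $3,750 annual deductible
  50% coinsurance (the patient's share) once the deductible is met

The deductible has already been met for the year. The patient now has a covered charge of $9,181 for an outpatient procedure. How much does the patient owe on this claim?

The deductible is already satisfied, so the full bill goes to coinsurance.
Patient's 50% share of $9,181 is $4,590.50.

$4,590.50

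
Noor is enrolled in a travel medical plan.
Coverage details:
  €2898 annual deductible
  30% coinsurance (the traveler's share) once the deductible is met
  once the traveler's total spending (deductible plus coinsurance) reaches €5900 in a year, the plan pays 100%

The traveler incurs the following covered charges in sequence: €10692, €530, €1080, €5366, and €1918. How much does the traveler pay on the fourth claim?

€180.80

Claim 1 (€10692): deductible takes €2898, €7794 remains; 30% of €7794 = €2338.20. Cost to traveler: €5236.20. OOP to date €5236.20.
Claim 2 (€530): 30% coinsurance on €530 = €159. Traveler pays €159; OOP now €5395.20.
Claim 3 (€1080): deductible met; 30% of €1080 = €324. Traveler owes €324 (running OOP €5719.20).
Claim 4 (€5366): 30% coinsurance on €5366 = €1609.80. That would push OOP to €7329, over the €5900 cap, so traveler pays €5900 − €5719.20 = €180.80.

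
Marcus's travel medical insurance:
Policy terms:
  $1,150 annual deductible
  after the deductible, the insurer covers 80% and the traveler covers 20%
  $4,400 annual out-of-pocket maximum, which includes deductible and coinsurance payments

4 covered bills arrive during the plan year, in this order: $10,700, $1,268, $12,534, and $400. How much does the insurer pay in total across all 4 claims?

$20,502

Bill 1, $10,700: $1,150 to deductible, leaving $9,550; 20% of $9,550 = $1,910. Cost to traveler: $3,060. OOP to date $3,060. Plan pays $10,700 − $3,060 = $7,640.
Bill 2, $1,268: 20% coinsurance on $1,268 = $253.60. Traveler owes $253.60 (running OOP $3,313.60). Plan pays $1,268 − $253.60 = $1,014.40.
Bill 3, $12,534: 20% coinsurance on $12,534 = $2,506.80. OOP would hit $5,820.40 > $4,400, so the cap limits the traveler to $4,400 − $3,313.60 = $1,086.40. Insurer: $12,534 − $1,086.40 = $11,447.60.
Bill 4, $400: deductible met; 20% of $400 = $80. Adding that to $4,400 gives $4,480, past the $4,400 cap; traveler pays only $4,400 − $4,400 = $0. Plan pays $400 − $0 = $400.
Insurer total: $7,640 + $1,014.40 + $11,447.60 + $400 = $20,502.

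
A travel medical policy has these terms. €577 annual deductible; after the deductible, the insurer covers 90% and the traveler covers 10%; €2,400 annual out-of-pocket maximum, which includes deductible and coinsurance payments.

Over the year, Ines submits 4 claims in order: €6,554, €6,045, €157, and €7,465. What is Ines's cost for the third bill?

#1 (€6,554): deductible takes €577, €5,977 remains; coinsurance €5,977 × 10% = €597.70. Traveler pays €1,174.70; OOP now €1,174.70.
#2 (€6,045): deductible already satisfied, so traveler's share is 10% × €6,045 = €604.50. Traveler owes €604.50 (running OOP €1,779.20).
#3 (€157): 10% coinsurance on €157 = €15.70. Traveler owes €15.70 (running OOP €1,794.90).

€15.70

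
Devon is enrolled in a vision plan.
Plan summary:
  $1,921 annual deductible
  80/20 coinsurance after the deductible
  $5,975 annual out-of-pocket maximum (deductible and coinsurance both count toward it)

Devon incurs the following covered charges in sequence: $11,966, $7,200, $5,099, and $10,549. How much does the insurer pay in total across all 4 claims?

#1 ($11,966): deductible takes $1,921, $10,045 remains; coinsurance $10,045 × 20% = $2,009. Member pays $3,930; OOP now $3,930. Plan pays $11,966 − $3,930 = $8,036.
#2 ($7,200): deductible met; 20% of $7,200 = $1,440. Member owes $1,440 (running OOP $5,370). Plan pays $7,200 − $1,440 = $5,760.
#3 ($5,099): deductible met; 20% of $5,099 = $1,019.80. That would push OOP to $6,389.80, over the $5,975 cap, so member pays $5,975 − $5,370 = $605. Insurer: $5,099 − $605 = $4,494.
#4 ($10,549): 20% coinsurance on $10,549 = $2,109.80. That would push OOP to $8,084.80, over the $5,975 cap, so member pays $5,975 − $5,975 = $0. Insurer: $10,549 − $0 = $10,549.
Insurer total: $8,036 + $5,760 + $4,494 + $10,549 = $28,839.

$28,839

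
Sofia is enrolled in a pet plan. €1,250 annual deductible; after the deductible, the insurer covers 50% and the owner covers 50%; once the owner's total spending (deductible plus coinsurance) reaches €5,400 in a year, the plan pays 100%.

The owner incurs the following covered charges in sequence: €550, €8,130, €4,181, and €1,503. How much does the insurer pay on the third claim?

Bill 1, €550: entire amount goes to the deductible. Cost to owner: €550. OOP to date €550. Plan pays €550 − €550 = €0.
Bill 2, €8,130: €700 to deductible, leaving €7,430; 50% of €7,430 = €3,715. Owner owes €4,415 (running OOP €4,965). Plan pays €8,130 − €4,415 = €3,715.
Bill 3, €4,181: 50% coinsurance on €4,181 = €2,090.50. Adding that to €4,965 gives €7,055.50, past the €5,400 cap; owner pays only €5,400 − €4,965 = €435. Plan pays €4,181 − €435 = €3,746.

€3,746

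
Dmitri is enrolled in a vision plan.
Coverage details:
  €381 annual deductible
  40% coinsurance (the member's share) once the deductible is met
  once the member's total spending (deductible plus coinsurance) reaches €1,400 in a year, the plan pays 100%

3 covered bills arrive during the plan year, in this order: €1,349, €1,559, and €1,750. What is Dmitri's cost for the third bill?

€8.20

Bill 1, €1,349: €381 finishes the deductible; €968 goes to coinsurance; member's 40% is €387.20. Member pays €768.20; OOP now €768.20.
Bill 2, €1,559: deductible met; 40% of €1,559 = €623.60. Cost to member: €623.60. OOP to date €1,391.80.
Bill 3, €1,750: 40% coinsurance on €1,750 = €700. That would push OOP to €2,091.80, over the €1,400 cap, so member pays €1,400 − €1,391.80 = €8.20.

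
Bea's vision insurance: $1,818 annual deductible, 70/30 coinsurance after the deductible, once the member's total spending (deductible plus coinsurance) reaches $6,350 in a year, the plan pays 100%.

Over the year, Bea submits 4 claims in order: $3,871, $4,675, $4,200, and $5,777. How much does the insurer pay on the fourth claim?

$4,523.40

Claim 1 — $3,871: $1,818 finishes the deductible; $2,053 goes to coinsurance; coinsurance $2,053 × 30% = $615.90. Member pays $2,433.90; OOP now $2,433.90. Insurer: $3,871 − $2,433.90 = $1,437.10.
Claim 2 — $4,675: 30% coinsurance on $4,675 = $1,402.50. Member pays $1,402.50; OOP now $3,836.40. Insurer: $4,675 − $1,402.50 = $3,272.50.
Claim 3 — $4,200: 30% coinsurance on $4,200 = $1,260. Member pays $1,260; OOP now $5,096.40. Insurer: $4,200 − $1,260 = $2,940.
Claim 4 — $5,777: 30% coinsurance on $5,777 = $1,733.10. OOP would hit $6,829.50 > $6,350, so the cap limits the member to $6,350 − $5,096.40 = $1,253.60. Insurer: $5,777 − $1,253.60 = $4,523.40.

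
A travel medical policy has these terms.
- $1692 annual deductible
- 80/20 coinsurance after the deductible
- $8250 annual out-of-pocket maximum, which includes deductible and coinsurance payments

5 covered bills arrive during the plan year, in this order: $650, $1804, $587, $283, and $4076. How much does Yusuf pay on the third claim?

$117.40

Claim 1 ($650): fully absorbed by the deductible. Traveler owes $650 (running OOP $650).
Claim 2 ($1804): deductible takes $1042, $762 remains; traveler's 20% is $152.40. Traveler pays $1194.40; OOP now $1844.40.
Claim 3 ($587): 20% coinsurance on $587 = $117.40. Traveler owes $117.40 (running OOP $1961.80).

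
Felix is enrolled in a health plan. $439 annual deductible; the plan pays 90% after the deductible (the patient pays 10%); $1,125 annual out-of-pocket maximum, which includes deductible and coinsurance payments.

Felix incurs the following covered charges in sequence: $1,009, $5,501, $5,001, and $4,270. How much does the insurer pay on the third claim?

Bill 1, $1,009: deductible takes $439, $570 remains; coinsurance $570 × 10% = $57. Patient pays $496; OOP now $496. Insurer: $1,009 − $496 = $513.
Bill 2, $5,501: 10% coinsurance on $5,501 = $550.10. Patient owes $550.10 (running OOP $1,046.10). Insurer: $5,501 − $550.10 = $4,950.90.
Bill 3, $5,001: 10% coinsurance on $5,001 = $500.10. Adding that to $1,046.10 gives $1,546.20, past the $1,125 cap; patient pays only $1,125 − $1,046.10 = $78.90. Plan pays $5,001 − $78.90 = $4,922.10.

$4,922.10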